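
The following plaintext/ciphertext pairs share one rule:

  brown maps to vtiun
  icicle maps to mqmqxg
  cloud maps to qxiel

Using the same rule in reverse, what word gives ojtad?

strap

Each letter's alphabet position (a=0..z=25) is mapped through 21·x+0 mod 26 — an affine cipher.
Decoding ojtad: o(14)→5·(14−0)≡18=s; j(9)→5·(9−0)≡19=t; t(19)→5·(19−0)≡17=r; a(0)→5·(0−0)≡0=a; d(3)→5·(3−0)≡15=p (all mod 26).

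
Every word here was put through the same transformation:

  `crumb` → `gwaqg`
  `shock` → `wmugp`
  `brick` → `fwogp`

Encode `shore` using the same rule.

wmuvj

It's a Vigenère-style cipher with numeric key [4,5,6]: position i shifts by key[i mod 3].
Applying it to shore: s+4=w, h+5=m, o+6=u, r+4=v, e+5=j.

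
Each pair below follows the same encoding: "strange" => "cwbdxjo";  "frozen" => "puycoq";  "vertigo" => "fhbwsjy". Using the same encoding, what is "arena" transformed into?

kuoqk

A repeating key of period 2 is used — shifts +10, +3 over and over.
On arena: a+10=k, r+3=u, e+10=o, n+3=q, a+10=k.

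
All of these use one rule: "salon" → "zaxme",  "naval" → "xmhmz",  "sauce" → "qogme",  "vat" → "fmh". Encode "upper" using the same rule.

The output letters match the input read backwards, each shifted +12: salon reversed is nolas. Read the word backwards and shift each letter +12.
For upper: reverse → reppu; then shift: r+12=d, e+12=q, p+12=b, p+12=b, u+12=g.

dqbbg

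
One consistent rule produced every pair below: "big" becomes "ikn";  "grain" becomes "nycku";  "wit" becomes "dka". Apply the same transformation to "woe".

The shift depends on letter class: consonant b→i is +7, but vowel i→k is +2. Two shifts are in play — +2 for a/e/i/o/u, +7 for every other letter.
On woe: w(cons)+7=d, o(vowel)+2=q, e(vowel)+2=g.

dqg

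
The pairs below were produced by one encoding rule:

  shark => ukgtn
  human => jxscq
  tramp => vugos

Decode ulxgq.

siren

Shifts by position in shark: pos 0: s→u (+2), pos 1: h→k (+3), pos 2: a→g (+6), pos 3: r→t (+2), pos 4: k→n (+3) — repeating every 3. It's a Vigenère-style cipher with numeric key [2,3,6]: position i shifts by key[i mod 3].
Decoding ulxgq: u−2=s, l−3=i, x−6=r, g−2=e, q−3=n.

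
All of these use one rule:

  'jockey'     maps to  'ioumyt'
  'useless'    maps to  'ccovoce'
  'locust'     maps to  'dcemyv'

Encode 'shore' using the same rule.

Read the word backwards and shift each letter +10.
On shore: reverse → erohs; then shift: e+10=o, r+10=b, o+10=y, h+10=r, s+10=c.

obyrc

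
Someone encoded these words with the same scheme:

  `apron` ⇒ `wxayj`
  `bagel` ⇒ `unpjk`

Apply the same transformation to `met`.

The output letters match the input read backwards, each shifted +9: apron reversed is norpa. Read the word backwards and shift each letter +9.
For met: reverse → tem; then shift: t+9=c, e+9=n, m+9=v.

cnv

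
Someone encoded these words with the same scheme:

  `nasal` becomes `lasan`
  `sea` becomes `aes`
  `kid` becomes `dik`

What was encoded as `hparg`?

graph

The output letters match the input read backwards: nasal reversed is lasan. The word is simply reversed.
Undoing it on hparg: then reverse → graph.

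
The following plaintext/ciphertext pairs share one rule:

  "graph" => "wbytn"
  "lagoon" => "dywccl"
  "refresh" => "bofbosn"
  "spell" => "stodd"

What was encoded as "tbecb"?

g(6)→w(22) and r(17)→b(1) fit y≡17x+24 (mod 26); the inverse of 17 mod 26 is 23. This is an affine cipher: with a=0,…,z=25, each position x becomes (17x+24) mod 26.
Decoding tbecb: t(19)→23·(19−24)≡15=p; b(1)→23·(1−24)≡17=r; e(4)→23·(4−24)≡8=i; c(2)→23·(2−24)≡14=o; b(1)→23·(1−24)≡17=r (all mod 26).

prior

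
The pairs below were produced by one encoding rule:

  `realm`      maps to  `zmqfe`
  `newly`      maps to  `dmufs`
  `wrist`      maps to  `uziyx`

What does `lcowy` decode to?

focus

Treating letters as 0–25, the rule is x ↦ 25x + 16 (mod 26).
Reversing it on lcowy: l(11)→25·(11−16)≡5=f; c(2)→25·(2−16)≡14=o; o(14)→25·(14−16)≡2=c; w(22)→25·(22−16)≡20=u; y(24)→25·(24−16)≡18=s (all mod 26).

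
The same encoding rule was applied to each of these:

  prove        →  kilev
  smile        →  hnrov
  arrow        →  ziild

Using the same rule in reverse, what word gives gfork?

tulip

This is the alphabet-reversal cipher (Atbash): a becomes z, b becomes y, etc.
Reversing it on gfork: g↔t, f↔u, o↔l, r↔i, k↔p.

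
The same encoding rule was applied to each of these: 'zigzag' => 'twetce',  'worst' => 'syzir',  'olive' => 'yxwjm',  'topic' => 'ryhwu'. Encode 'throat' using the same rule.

This is an affine cipher: with a=0,…,z=25, each position x becomes (9x+2) mod 26.
Applying it to throat: t(19)→9·19+2≡17=r; h(7)→9·7+2≡13=n; r(17)→9·17+2≡25=z; o(14)→9·14+2≡24=y; a(0)→9·0+2≡2=c; t(19)→9·19+2≡17=r (all mod 26).

rnzycr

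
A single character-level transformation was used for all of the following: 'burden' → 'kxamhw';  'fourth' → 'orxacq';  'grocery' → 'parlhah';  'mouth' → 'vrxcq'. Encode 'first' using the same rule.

The rule splits by letter class: vowels +3, consonants +9.
For first: f(cons)+9=o, i(vowel)+3=l, r(cons)+9=a, s(cons)+9=b, t(cons)+9=c.

olabc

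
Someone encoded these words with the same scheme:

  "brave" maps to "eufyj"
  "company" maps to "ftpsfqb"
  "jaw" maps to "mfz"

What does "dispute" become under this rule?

gnvszwj

The shift depends on letter class: consonant b→e is +3, but vowel a→f is +5. The rule splits by letter class: vowels +5, consonants +3.
Applying it to dispute: d(cons)+3=g, i(vowel)+5=n, s(cons)+3=v, p(cons)+3=s, u(vowel)+5=z, t(cons)+3=w, e(vowel)+5=j.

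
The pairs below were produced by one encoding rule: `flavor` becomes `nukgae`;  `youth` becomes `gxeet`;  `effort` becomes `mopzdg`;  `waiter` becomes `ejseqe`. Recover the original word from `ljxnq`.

dance

In flavor: f→n is +8, l→u is +9, a→k is +10, v→g is +11 — the shift increases by 1 each position. The shift increases by 1 at each position, starting from +8: 8, 9, 10, ….
Undoing it on ljxnq: l−8=d, j−9=a, x−10=n, n−11=c, q−12=e.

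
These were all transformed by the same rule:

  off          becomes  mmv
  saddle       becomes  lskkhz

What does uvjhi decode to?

bacon

Two steps: reverse the string, then apply a Caesar shift of +7.
Decoding uvjhi: shift back: u−7=n, v−7=o, j−7=c, h−7=a, i−7=b → nocab; then reverse → bacon.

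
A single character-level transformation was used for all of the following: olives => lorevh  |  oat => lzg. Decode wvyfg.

debut

Each pair mirrors across the alphabet (o↔l, l↔o, i↔r): positions sum to 25. Each letter is replaced by its mirror in the alphabet: a↔z, b↔y, c↔x, and so on (the Atbash cipher).
Undoing it on wvyfg: w↔d, v↔e, y↔b, f↔u, g↔t.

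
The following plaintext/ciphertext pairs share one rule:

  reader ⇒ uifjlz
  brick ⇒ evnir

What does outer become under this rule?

In reader: r→u is +3, e→i is +4, a→f is +5, d→j is +6 — the shift increases by 1 each position. Each letter shifts forward by (position + 3), i.e. 3, 4, 5, … — the shift grows by one for each successive letter.
On outer: o+3=r, u+4=y, t+5=y, e+6=k, r+7=y.

ryyky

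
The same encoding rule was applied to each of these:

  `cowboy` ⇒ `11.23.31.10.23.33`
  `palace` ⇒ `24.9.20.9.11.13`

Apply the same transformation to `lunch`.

c is letter #3 and maps to 11: an offset of 8. Letters become their 1-based position plus 8 (so a→9, b→10, …).
For lunch: l=12→20, u=21→29, n=14→22, c=3→11, h=8→16.

20.29.22.11.16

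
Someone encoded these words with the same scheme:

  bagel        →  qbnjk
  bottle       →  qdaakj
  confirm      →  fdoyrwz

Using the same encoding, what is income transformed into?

rofdzj

b(1)→q(16) and a(0)→b(1) fit y≡15x+1 (mod 26); the inverse of 15 mod 26 is 7. Each letter's alphabet position (a=0..z=25) is mapped through 15·x+1 mod 26 — an affine cipher.
Applying it to income: i(8)→15·8+1≡17=r; n(13)→15·13+1≡14=o; c(2)→15·2+1≡5=f; o(14)→15·14+1≡3=d; m(12)→15·12+1≡25=z; e(4)→15·4+1≡9=j (all mod 26).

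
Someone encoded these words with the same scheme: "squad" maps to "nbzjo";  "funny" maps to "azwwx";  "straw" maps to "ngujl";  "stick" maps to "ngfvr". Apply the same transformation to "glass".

tkjnn

s(18)→n(13) and q(16)→b(1) fit y≡19x+9 (mod 26); the inverse of 19 mod 26 is 11. This is an affine cipher: with a=0,…,z=25, each position x becomes (19x+9) mod 26.
On glass: g(6)→19·6+9≡19=t; l(11)→19·11+9≡10=k; a(0)→19·0+9≡9=j; s(18)→19·18+9≡13=n; s(18)→19·18+9≡13=n (all mod 26).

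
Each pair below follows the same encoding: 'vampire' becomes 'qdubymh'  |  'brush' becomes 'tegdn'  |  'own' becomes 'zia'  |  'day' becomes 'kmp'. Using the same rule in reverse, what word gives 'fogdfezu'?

The output letters match the input read backwards, each shifted +12: vampire reversed is eripmav. Two steps: reverse the string, then apply a Caesar shift of +12.
Reversing it on fogdfezu: shift back: f−12=t, o−12=c, g−12=u, d−12=r, f−12=t, e−12=s, z−12=n, u−12=i → tcurtsni; then reverse → instruct.

instruct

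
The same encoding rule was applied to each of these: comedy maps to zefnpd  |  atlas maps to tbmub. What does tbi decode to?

has

Read the word backwards and shift each letter +1.
Decoding tbi: shift back: t−1=s, b−1=a, i−1=h → sah; then reverse → has.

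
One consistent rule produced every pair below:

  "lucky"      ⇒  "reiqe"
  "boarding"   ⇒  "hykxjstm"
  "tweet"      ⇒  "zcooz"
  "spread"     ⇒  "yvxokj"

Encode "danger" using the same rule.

jktmox

The rule splits by letter class: vowels +10, consonants +6.
On danger: d(cons)+6=j, a(vowel)+10=k, n(cons)+6=t, g(cons)+6=m, e(vowel)+10=o, r(cons)+6=x.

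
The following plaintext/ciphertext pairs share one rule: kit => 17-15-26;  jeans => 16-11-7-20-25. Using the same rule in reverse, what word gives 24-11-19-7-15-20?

remain

k is letter #11 and maps to 17: an offset of 6. The number is (letter's place in the alphabet, a=1) + 6.
Decoding 24-11-19-7-15-20: 24→(24−6)÷1=18=r, 11→(11−6)÷1=5=e, 19→(19−6)÷1=13=m, 7→(7−6)÷1=1=a, 15→(15−6)÷1=9=i, 20→(20−6)÷1=14=n.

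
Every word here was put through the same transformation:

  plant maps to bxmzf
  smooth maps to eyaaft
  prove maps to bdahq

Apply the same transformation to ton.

faz

It's a constant shift of +12 (ROT12).
For ton: t+12=f, o+12=a, n+12=z.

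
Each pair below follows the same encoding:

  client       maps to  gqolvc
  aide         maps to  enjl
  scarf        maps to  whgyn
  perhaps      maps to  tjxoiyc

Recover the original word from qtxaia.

In client: c→g is +4, l→q is +5, i→o is +6, e→l is +7 — the shift increases by 1 each position. Letter i (0-indexed) is shifted by i+4, so successive shifts are 4, 5, 6, ….
Reversing it on qtxaia: q−4=m, t−5=o, x−6=r, a−7=t, i−8=a, a−9=r.

mortar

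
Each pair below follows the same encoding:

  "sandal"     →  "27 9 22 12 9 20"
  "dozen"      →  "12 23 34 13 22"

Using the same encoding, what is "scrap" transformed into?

s is letter #19 and maps to 27: an offset of 8. The number is (letter's place in the alphabet, a=1) + 8.
Applying it to scrap: s=19→27, c=3→11, r=18→26, a=1→9, p=16→24.

27 11 26 9 24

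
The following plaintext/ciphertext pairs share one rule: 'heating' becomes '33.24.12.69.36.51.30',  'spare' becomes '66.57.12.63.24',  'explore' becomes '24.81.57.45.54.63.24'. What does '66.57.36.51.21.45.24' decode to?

spindle

h(#8)→33 and e(#5)→24: differences scale by 3, so n = 3·pos + 9. Each letter becomes 3×(its alphabet position, a=1..z=26) + 9.
Reversing it on 66.57.36.51.21.45.24: 66→(66−9)÷3=19=s, 57→(57−9)÷3=16=p, 36→(36−9)÷3=9=i, 51→(51−9)÷3=14=n, 21→(21−9)÷3=4=d, 45→(45−9)÷3=12=l, 24→(24−9)÷3=5=e.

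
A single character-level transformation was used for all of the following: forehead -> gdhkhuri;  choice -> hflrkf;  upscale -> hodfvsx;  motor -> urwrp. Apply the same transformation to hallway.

The output letters match the input read backwards, each shifted +3: forehead reversed is daeherof. Read the word backwards and shift each letter +3.
On hallway: reverse → yawllah; then shift: y+3=b, a+3=d, w+3=z, l+3=o, l+3=o, a+3=d, h+3=k.

bdzoodk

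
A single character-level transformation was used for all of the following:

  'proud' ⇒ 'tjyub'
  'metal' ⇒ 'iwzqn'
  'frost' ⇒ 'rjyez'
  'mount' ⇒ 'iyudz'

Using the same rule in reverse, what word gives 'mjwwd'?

p(15)→t(19) and r(17)→j(9) fit y≡21x+16 (mod 26); the inverse of 21 mod 26 is 5. This is an affine cipher: with a=0,…,z=25, each position x becomes (21x+16) mod 26.
Undoing it on mjwwd: m(12)→5·(12−16)≡6=g; j(9)→5·(9−16)≡17=r; w(22)→5·(22−16)≡4=e; w(22)→5·(22−16)≡4=e; d(3)→5·(3−16)≡13=n (all mod 26).

green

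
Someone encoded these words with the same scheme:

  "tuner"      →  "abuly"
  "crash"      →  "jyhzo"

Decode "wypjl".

Compare letters: t→a is +7, u→b is +7, n→u is +7 — a constant shift. Each letter is shifted forward by 7 in the alphabet (a Caesar shift of +7).
Undoing it on wypjl: w−7=p, y−7=r, p−7=i, j−7=c, l−7=e.

price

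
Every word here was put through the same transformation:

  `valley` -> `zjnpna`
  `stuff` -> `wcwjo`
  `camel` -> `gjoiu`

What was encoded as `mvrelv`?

Shifts by position in valley: pos 0: v→z (+4), pos 1: a→j (+9), pos 2: l→n (+2), pos 3: l→p (+4), pos 4: e→n (+9), pos 5: y→a (+2) — repeating every 3. It's a Vigenère-style cipher with numeric key [4,9,2]: position i shifts by key[i mod 3].
Decoding mvrelv: m−4=i, v−9=m, r−2=p, e−4=a, l−9=c, v−2=t.

impact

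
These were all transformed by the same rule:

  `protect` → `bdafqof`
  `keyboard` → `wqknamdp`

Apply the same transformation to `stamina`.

efmyuzm

Compare letters: p→b is +12, r→d is +12, o→a is +12 — a constant shift. This is a Caesar cipher with shift 12.
On stamina: s+12=e, t+12=f, a+12=m, m+12=y, i+12=u, n+12=z, a+12=m.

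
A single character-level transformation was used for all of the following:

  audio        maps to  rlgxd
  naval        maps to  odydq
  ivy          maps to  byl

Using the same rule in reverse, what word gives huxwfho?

The output letters match the input read backwards, each shifted +3: audio reversed is oidua. Two steps: reverse the string, then apply a Caesar shift of +3.
Reversing it on huxwfho: shift back: h−3=e, u−3=r, x−3=u, w−3=t, f−3=c, h−3=e, o−3=l → erutcel; then reverse → lecture.

lecture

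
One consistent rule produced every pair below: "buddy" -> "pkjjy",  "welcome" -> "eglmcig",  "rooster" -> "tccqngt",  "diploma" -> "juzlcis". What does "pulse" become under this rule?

b(1)→p(15) and u(20)→k(10) fit y≡23x+18 (mod 26); the inverse of 23 mod 26 is 17. Treating letters as 0–25, the rule is x ↦ 23x + 18 (mod 26).
On pulse: p(15)→23·15+18≡25=z; u(20)→23·20+18≡10=k; l(11)→23·11+18≡11=l; s(18)→23·18+18≡16=q; e(4)→23·4+18≡6=g (all mod 26).

zklqg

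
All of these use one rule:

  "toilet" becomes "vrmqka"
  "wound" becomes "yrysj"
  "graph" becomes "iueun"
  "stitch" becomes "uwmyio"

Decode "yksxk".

whose

In toilet: t→v is +2, o→r is +3, i→m is +4, l→q is +5 — the shift increases by 1 each position. The shift increases by 1 at each position, starting from +2: 2, 3, 4, ….
Undoing it on yksxk: y−2=w, k−3=h, s−4=o, x−5=s, k−6=e.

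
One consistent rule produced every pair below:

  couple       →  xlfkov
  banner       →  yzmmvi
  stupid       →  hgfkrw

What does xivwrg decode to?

Each pair mirrors across the alphabet (c↔x, o↔l, u↔f): positions sum to 25. Letters are reflected about the middle of the alphabet (position → 25−position): Atbash.
Reversing it on xivwrg: x↔c, i↔r, v↔e, w↔d, r↔i, g↔t.

credit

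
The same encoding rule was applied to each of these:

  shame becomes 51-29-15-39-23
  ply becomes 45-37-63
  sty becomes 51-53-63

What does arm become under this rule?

15-49-39

s(#19)→51 and h(#8)→29: differences scale by 2, so n = 2·pos + 13. The formula is n = 2×(alphabet index, a=1) + 13.
For arm: a=1→15, r=18→49, m=13→39.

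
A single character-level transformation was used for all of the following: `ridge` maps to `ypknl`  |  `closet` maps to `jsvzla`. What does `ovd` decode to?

Compare letters: r→y is +7, i→p is +7, d→k is +7 — a constant shift. This is a Caesar cipher with shift 7.
Reversing it on ovd: o−7=h, v−7=o, d−7=w.

how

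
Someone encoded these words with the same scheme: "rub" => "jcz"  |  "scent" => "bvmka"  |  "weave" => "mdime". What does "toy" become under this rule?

The output letters match the input read backwards, each shifted +8: rub reversed is bur. The word is reversed, then every letter is shifted forward by 8.
For toy: reverse → yot; then shift: y+8=g, o+8=w, t+8=b.

gwb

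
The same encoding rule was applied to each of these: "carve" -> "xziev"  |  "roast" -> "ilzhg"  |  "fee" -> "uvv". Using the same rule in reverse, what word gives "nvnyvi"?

Each pair mirrors across the alphabet (c↔x, a↔z, r↔i): positions sum to 25. Letters are reflected about the middle of the alphabet (position → 25−position): Atbash.
Undoing it on nvnyvi: n↔m, v↔e, n↔m, y↔b, v↔e, i↔r.

member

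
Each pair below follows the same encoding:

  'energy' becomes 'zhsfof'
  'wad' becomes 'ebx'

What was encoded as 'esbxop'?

Read the word backwards and shift each letter +1.
Reversing it on esbxop: shift back: e−1=d, s−1=r, b−1=a, x−1=w, o−1=n, p−1=o → drawno; then reverse → onward.

onward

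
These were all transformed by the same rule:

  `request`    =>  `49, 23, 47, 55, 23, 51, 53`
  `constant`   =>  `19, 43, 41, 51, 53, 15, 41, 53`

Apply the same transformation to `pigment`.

45, 31, 27, 39, 23, 41, 53

r(#18)→49 and e(#5)→23: differences scale by 2, so n = 2·pos + 13. The formula is n = 2×(alphabet index, a=1) + 13.
On pigment: p=16→45, i=9→31, g=7→27, m=13→39, e=5→23, n=14→41, t=20→53.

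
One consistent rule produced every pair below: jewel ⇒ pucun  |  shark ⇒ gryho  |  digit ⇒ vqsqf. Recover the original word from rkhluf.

hornet

j(9)→p(15) and e(4)→u(20) fit y≡25x+24 (mod 26); the inverse of 25 mod 26 is 25. Each letter's alphabet position (a=0..z=25) is mapped through 25·x+24 mod 26 — an affine cipher.
Decoding rkhluf: r(17)→25·(17−24)≡7=h; k(10)→25·(10−24)≡14=o; h(7)→25·(7−24)≡17=r; l(11)→25·(11−24)≡13=n; u(20)→25·(20−24)≡4=e; f(5)→25·(5−24)≡19=t (all mod 26).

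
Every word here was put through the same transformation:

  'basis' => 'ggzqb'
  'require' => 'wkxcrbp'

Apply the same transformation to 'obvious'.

In basis: b→g is +5, a→g is +6, s→z is +7, i→q is +8 — the shift increases by 1 each position. The shift increases by 1 at each position, starting from +5: 5, 6, 7, ….
For obvious: o+5=t, b+6=h, v+7=c, i+8=q, o+9=x, u+10=e, s+11=d.

thcqxed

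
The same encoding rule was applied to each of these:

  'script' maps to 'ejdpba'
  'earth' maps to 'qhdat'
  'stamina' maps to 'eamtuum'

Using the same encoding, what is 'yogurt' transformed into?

kvsbda

Shifts by position in script: pos 0: s→e (+12), pos 1: c→j (+7), pos 2: r→d (+12), pos 3: i→p (+7) — repeating every 2. The shifts repeat in a cycle of length 2: positions 0,1,… shift by +12, +7, then the pattern repeats.
For yogurt: y+12=k, o+7=v, g+12=s, u+7=b, r+12=d, t+7=a.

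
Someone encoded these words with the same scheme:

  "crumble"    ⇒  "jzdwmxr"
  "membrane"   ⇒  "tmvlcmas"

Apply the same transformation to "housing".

owdctzt

In crumble: c→j is +7, r→z is +8, u→d is +9, m→w is +10 — the shift increases by 1 each position. The shift increases by 1 at each position, starting from +7: 7, 8, 9, ….
For housing: h+7=o, o+8=w, u+9=d, s+10=c, i+11=t, n+12=z, g+13=t.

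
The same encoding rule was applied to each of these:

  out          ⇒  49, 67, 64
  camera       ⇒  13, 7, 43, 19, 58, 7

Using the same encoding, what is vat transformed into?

The formula is n = 3×(alphabet index, a=1) + 4.
On vat: v=22→70, a=1→7, t=20→64.

70, 7, 64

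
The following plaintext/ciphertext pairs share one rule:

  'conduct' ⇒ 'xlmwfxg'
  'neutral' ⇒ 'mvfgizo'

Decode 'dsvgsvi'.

Each pair mirrors across the alphabet (c↔x, o↔l, n↔m): positions sum to 25. Each letter is replaced by its mirror in the alphabet: a↔z, b↔y, c↔x, and so on (the Atbash cipher).
Reversing it on dsvgsvi: d↔w, s↔h, v↔e, g↔t, s↔h, v↔e, i↔r.

whether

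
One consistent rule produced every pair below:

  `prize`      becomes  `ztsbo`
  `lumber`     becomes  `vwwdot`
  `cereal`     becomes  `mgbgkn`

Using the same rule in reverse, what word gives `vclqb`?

labor

Shifts by position in prize: pos 0: p→z (+10), pos 1: r→t (+2), pos 2: i→s (+10), pos 3: z→b (+2) — repeating every 2. It's a Vigenère-style cipher with numeric key [10,2]: position i shifts by key[i mod 2].
Undoing it on vclqb: v−10=l, c−2=a, l−10=b, q−2=o, b−10=r.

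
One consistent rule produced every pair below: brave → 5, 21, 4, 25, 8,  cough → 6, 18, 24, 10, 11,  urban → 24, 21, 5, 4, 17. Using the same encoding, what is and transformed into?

b is letter #2 and maps to 5: an offset of 3. The number is (letter's place in the alphabet, a=1) + 3.
For and: a=1→4, n=14→17, d=4→7.

4, 17, 7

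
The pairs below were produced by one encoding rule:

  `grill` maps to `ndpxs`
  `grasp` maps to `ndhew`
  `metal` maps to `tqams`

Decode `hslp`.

aged

Shifts by position in grill: pos 0: g→n (+7), pos 1: r→d (+12), pos 2: i→p (+7), pos 3: l→x (+12) — repeating every 2. It's a Vigenère-style cipher with numeric key [7,12]: position i shifts by key[i mod 2].
Reversing it on hslp: h−7=a, s−12=g, l−7=e, p−12=d.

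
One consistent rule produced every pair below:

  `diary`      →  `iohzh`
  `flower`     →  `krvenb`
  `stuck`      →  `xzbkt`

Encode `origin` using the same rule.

txporx

In diary: d→i is +5, i→o is +6, a→h is +7, r→z is +8 — the shift increases by 1 each position. The shift increases by 1 at each position, starting from +5: 5, 6, 7, ….
On origin: o+5=t, r+6=x, i+7=p, g+8=o, i+9=r, n+10=x.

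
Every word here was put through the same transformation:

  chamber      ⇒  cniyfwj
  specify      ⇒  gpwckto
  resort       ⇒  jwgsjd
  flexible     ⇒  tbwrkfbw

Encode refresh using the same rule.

c(2)→c(2) and h(7)→n(13) fit y≡23x+8 (mod 26); the inverse of 23 mod 26 is 17. Treating letters as 0–25, the rule is x ↦ 23x + 8 (mod 26).
On refresh: r(17)→23·17+8≡9=j; e(4)→23·4+8≡22=w; f(5)→23·5+8≡19=t; r(17)→23·17+8≡9=j; e(4)→23·4+8≡22=w; s(18)→23·18+8≡6=g; h(7)→23·7+8≡13=n (all mod 26).

jwtjwgn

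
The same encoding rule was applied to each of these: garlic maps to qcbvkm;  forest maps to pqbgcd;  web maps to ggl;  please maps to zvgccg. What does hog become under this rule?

rqq

The shift depends on letter class: consonant g→q is +10, but vowel a→c is +2. The rule splits by letter class: vowels +2, consonants +10.
On hog: h(cons)+10=r, o(vowel)+2=q, g(cons)+10=q.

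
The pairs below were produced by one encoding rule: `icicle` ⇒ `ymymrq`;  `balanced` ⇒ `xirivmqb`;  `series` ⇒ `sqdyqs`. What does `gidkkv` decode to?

i(8)→y(24) and c(2)→m(12) fit y≡15x+8 (mod 26); the inverse of 15 mod 26 is 7. Treating letters as 0–25, the rule is x ↦ 15x + 8 (mod 26).
Decoding gidkkv: g(6)→7·(6−8)≡12=m; i(8)→7·(8−8)≡0=a; d(3)→7·(3−8)≡17=r; k(10)→7·(10−8)≡14=o; k(10)→7·(10−8)≡14=o; v(21)→7·(21−8)≡13=n (all mod 26).

maroon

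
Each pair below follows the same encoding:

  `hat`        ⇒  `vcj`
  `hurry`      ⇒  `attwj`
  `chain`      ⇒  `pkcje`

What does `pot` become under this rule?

vqr

The output letters match the input read backwards, each shifted +2: hat reversed is tah. The word is reversed, then every letter is shifted forward by 2.
On pot: reverse → top; then shift: t+2=v, o+2=q, p+2=r.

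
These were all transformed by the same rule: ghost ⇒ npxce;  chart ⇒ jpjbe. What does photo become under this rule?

In ghost: g→n is +7, h→p is +8, o→x is +9, s→c is +10 — the shift increases by 1 each position. The shift increases by 1 at each position, starting from +7: 7, 8, 9, ….
On photo: p+7=w, h+8=p, o+9=x, t+10=d, o+11=z.

wpxdz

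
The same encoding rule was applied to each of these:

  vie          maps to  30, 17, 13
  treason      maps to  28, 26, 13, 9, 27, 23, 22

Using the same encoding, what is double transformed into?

v is letter #22 and maps to 30: an offset of 8. The number is (letter's place in the alphabet, a=1) + 8.
Applying it to double: d=4→12, o=15→23, u=21→29, b=2→10, l=12→20, e=5→13.

12, 23, 29, 10, 20, 13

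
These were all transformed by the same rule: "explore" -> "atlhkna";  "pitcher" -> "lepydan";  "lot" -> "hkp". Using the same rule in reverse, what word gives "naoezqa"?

This is a Caesar cipher with shift 22.
Undoing it on naoezqa: n−22=r, a−22=e, o−22=s, e−22=i, z−22=d, q−22=u, a−22=e.

residue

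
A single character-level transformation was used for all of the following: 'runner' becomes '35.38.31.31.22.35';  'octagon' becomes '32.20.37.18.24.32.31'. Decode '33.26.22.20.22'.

Letters become their 1-based position plus 17 (so a→18, b→19, …).
Reversing it on 33.26.22.20.22: 33→(33−17)÷1=16=p, 26→(26−17)÷1=9=i, 22→(22−17)÷1=5=e, 20→(20−17)÷1=3=c, 22→(22−17)÷1=5=e.

piece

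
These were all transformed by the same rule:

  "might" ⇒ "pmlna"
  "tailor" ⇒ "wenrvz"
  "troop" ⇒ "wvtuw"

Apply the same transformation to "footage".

istzhon

In might: m→p is +3, i→m is +4, g→l is +5, h→n is +6 — the shift increases by 1 each position. Letter i (0-indexed) is shifted by i+3, so successive shifts are 3, 4, 5, ….
For footage: f+3=i, o+4=s, o+5=t, t+6=z, a+7=h, g+8=o, e+9=n.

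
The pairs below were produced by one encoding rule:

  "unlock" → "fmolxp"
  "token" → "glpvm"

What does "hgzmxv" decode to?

Each pair mirrors across the alphabet (u↔f, n↔m, l↔o): positions sum to 25. Each letter is replaced by its mirror in the alphabet: a↔z, b↔y, c↔x, and so on (the Atbash cipher).
Reversing it on hgzmxv: h↔s, g↔t, z↔a, m↔n, x↔c, v↔e.

stance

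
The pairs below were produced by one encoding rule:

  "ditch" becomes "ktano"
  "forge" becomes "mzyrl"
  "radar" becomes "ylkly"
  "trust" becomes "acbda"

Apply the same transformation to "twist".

Shifts by position in ditch: pos 0: d→k (+7), pos 1: i→t (+11), pos 2: t→a (+7), pos 3: c→n (+11) — repeating every 2. It's a Vigenère-style cipher with numeric key [7,11]: position i shifts by key[i mod 2].
On twist: t+7=a, w+11=h, i+7=p, s+11=d, t+7=a.

ahpda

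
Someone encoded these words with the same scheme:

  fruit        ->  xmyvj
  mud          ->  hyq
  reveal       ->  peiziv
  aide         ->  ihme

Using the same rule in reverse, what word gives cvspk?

The word is reversed, then every letter is shifted forward by 4.
Undoing it on cvspk: shift back: c−4=y, v−4=r, s−4=o, p−4=l, k−4=g → yrolg; then reverse → glory.

glory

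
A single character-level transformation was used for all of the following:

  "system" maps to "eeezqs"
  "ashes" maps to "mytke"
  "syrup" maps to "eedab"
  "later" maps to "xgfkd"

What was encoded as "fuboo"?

topic

Shifts by position in system: pos 0: s→e (+12), pos 1: y→e (+6), pos 2: s→e (+12), pos 3: t→z (+6) — repeating every 2. It's a Vigenère-style cipher with numeric key [12,6]: position i shifts by key[i mod 2].
Undoing it on fuboo: f−12=t, u−6=o, b−12=p, o−6=i, o−12=c.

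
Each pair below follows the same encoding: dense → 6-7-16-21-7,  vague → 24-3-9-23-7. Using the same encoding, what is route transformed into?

20-17-23-22-7

d is letter #4 and maps to 6: an offset of 2. The number is (letter's place in the alphabet, a=1) + 2.
On route: r=18→20, o=15→17, u=21→23, t=20→22, e=5→7.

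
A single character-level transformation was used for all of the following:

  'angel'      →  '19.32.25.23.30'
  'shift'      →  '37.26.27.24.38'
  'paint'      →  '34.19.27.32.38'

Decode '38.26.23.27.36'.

their

a is letter #1 and maps to 19: an offset of 18. Letters become their 1-based position plus 18 (so a→19, b→20, …).
Undoing it on 38.26.23.27.36: 38→(38−18)÷1=20=t, 26→(26−18)÷1=8=h, 23→(23−18)÷1=5=e, 27→(27−18)÷1=9=i, 36→(36−18)÷1=18=r.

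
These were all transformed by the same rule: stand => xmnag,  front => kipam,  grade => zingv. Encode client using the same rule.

s(18)→x(23) and t(19)→m(12) fit y≡15x+13 (mod 26); the inverse of 15 mod 26 is 7. This is an affine cipher: with a=0,…,z=25, each position x becomes (15x+13) mod 26.
On client: c(2)→15·2+13≡17=r; l(11)→15·11+13≡22=w; i(8)→15·8+13≡3=d; e(4)→15·4+13≡21=v; n(13)→15·13+13≡0=a; t(19)→15·19+13≡12=m (all mod 26).

rwdvam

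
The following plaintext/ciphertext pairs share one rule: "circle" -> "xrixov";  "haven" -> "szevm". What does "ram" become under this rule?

izn

Each pair mirrors across the alphabet (c↔x, i↔r, r↔i): positions sum to 25. Letters are reflected about the middle of the alphabet (position → 25−position): Atbash.
Applying it to ram: r↔i, a↔z, m↔n.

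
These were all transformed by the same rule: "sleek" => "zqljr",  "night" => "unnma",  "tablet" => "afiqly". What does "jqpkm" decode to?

cliff

A repeating key of period 2 is used — shifts +7, +5 over and over.
Undoing it on jqpkm: j−7=c, q−5=l, p−7=i, k−5=f, m−7=f.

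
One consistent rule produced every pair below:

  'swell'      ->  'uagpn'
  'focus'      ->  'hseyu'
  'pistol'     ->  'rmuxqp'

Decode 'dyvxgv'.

Shifts by position in swell: pos 0: s→u (+2), pos 1: w→a (+4), pos 2: e→g (+2), pos 3: l→p (+4) — repeating every 2. A repeating key of period 2 is used — shifts +2, +4 over and over.
Undoing it on dyvxgv: d−2=b, y−4=u, v−2=t, x−4=t, g−2=e, v−4=r.

butter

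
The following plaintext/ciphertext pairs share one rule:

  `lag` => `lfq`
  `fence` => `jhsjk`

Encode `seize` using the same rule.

jenjx

The output letters match the input read backwards, each shifted +5: lag reversed is gal. Two steps: reverse the string, then apply a Caesar shift of +5.
On seize: reverse → ezies; then shift: e+5=j, z+5=e, i+5=n, e+5=j, s+5=x.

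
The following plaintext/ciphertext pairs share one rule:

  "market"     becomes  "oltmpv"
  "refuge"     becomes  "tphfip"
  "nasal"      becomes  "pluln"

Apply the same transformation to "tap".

vlr

Vowels shift forward by 11 and consonants shift forward by 2.
On tap: t(cons)+2=v, a(vowel)+11=l, p(cons)+2=r.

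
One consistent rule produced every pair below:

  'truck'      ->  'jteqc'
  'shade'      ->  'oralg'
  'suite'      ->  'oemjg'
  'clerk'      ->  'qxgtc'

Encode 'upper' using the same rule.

t(19)→j(9) and r(17)→t(19) fit y≡21x+0 (mod 26); the inverse of 21 mod 26 is 5. This is an affine cipher: with a=0,…,z=25, each position x becomes (21x+0) mod 26.
On upper: u(20)→21·20+0≡4=e; p(15)→21·15+0≡3=d; p(15)→21·15+0≡3=d; e(4)→21·4+0≡6=g; r(17)→21·17+0≡19=t (all mod 26).

eddgt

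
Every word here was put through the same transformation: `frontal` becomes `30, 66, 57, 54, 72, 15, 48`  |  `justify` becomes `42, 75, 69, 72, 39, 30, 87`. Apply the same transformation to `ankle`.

15, 54, 45, 48, 27

f(#6)→30 and r(#18)→66: differences scale by 3, so n = 3·pos + 12. With a=1..z=26, the number is 3·pos + 12.
For ankle: a=1→15, n=14→54, k=11→45, l=12→48, e=5→27.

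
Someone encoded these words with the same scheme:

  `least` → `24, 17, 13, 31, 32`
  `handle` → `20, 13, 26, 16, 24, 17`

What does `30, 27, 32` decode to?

l is letter #12 and maps to 24: an offset of 12. Each letter is replaced by its alphabet position (a=1..z=26) + 12.
Reversing it on 30, 27, 32: 30→(30−12)÷1=18=r, 27→(27−12)÷1=15=o, 32→(32−12)÷1=20=t.

rot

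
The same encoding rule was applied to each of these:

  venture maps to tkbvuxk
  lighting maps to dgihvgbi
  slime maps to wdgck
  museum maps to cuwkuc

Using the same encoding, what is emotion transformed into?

kcavgab

Each letter's alphabet position (a=0..z=25) is mapped through 25·x+14 mod 26 — an affine cipher.
On emotion: e(4)→25·4+14≡10=k; m(12)→25·12+14≡2=c; o(14)→25·14+14≡0=a; t(19)→25·19+14≡21=v; i(8)→25·8+14≡6=g; o(14)→25·14+14≡0=a; n(13)→25·13+14≡1=b (all mod 26).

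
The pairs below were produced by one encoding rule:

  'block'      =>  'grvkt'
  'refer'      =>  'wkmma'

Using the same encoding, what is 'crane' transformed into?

Letter i (0-indexed) is shifted by i+5, so successive shifts are 5, 6, 7, ….
For crane: c+5=h, r+6=x, a+7=h, n+8=v, e+9=n.

hxhvn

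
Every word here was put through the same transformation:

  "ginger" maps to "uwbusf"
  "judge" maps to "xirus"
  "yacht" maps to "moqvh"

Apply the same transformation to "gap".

uod

Compare letters: g→u is +14, i→w is +14, n→b is +14 — a constant shift. Every letter moves 14 places later in the alphabet, wrapping around z→a.
For gap: g+14=u, a+14=o, p+14=d.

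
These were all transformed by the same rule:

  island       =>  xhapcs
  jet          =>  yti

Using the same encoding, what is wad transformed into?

lps

Compare letters: i→x is +15, s→h is +15, l→a is +15 — a constant shift. This is a Caesar cipher with shift 15.
For wad: w+15=l, a+15=p, d+15=s.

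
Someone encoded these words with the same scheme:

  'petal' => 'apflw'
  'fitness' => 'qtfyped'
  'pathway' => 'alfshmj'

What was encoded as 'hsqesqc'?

whether

Shifts by position in petal: pos 0: p→a (+11), pos 1: e→p (+11), pos 2: t→f (+12), pos 3: a→l (+11), pos 4: l→w (+11) — repeating every 3. The shifts repeat in a cycle of length 3: positions 0,1,… shift by +11, +11, +12, then the pattern repeats.
Undoing it on hsqesqc: h−11=w, s−11=h, q−12=e, e−11=t, s−11=h, q−12=e, c−11=r.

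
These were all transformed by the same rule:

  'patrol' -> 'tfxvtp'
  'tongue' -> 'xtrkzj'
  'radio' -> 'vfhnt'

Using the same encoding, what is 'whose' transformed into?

altwj

The shift depends on letter class: consonant p→t is +4, but vowel a→f is +5. Two shifts are in play — +5 for a/e/i/o/u, +4 for every other letter.
On whose: w(cons)+4=a, h(cons)+4=l, o(vowel)+5=t, s(cons)+4=w, e(vowel)+5=j.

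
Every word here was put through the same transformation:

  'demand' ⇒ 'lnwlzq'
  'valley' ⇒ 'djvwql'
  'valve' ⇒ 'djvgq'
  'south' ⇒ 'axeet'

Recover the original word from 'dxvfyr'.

The shift increases by 1 at each position, starting from +8: 8, 9, 10, ….
Reversing it on dxvfyr: d−8=v, x−9=o, v−10=l, f−11=u, y−12=m, r−13=e.

volume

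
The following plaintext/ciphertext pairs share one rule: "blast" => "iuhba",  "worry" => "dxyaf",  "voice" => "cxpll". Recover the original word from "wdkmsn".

puddle

It's a Vigenère-style cipher with numeric key [7,9]: position i shifts by key[i mod 2].
Decoding wdkmsn: w−7=p, d−9=u, k−7=d, m−9=d, s−7=l, n−9=e.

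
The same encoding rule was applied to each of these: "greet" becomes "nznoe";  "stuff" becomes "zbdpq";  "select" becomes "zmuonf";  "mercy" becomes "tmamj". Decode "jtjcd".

In greet: g→n is +7, r→z is +8, e→n is +9, e→o is +10 — the shift increases by 1 each position. Each letter shifts forward by (position + 7), i.e. 7, 8, 9, … — the shift grows by one for each successive letter.
Undoing it on jtjcd: j−7=c, t−8=l, j−9=a, c−10=s, d−11=s.

class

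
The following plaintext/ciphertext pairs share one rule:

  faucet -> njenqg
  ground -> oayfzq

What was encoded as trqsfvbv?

lighting

Each letter shifts forward by (position + 8), i.e. 8, 9, 10, … — the shift grows by one for each successive letter.
Undoing it on trqsfvbv: t−8=l, r−9=i, q−10=g, s−11=h, f−12=t, v−13=i, b−14=n, v−15=g.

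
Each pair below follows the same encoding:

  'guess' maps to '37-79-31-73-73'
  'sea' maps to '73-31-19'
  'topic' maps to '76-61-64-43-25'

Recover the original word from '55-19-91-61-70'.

g(#7)→37 and u(#21)→79: differences scale by 3, so n = 3·pos + 16. With a=1..z=26, the number is 3·pos + 16.
Undoing it on 55-19-91-61-70: 55→(55−16)÷3=13=m, 19→(19−16)÷3=1=a, 91→(91−16)÷3=25=y, 61→(61−16)÷3=15=o, 70→(70−16)÷3=18=r.

mayor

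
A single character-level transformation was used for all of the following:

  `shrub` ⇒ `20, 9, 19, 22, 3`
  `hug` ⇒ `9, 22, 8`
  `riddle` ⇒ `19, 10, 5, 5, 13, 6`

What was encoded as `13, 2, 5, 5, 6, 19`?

The number is (letter's place in the alphabet, a=1) + 1.
Undoing it on 13, 2, 5, 5, 6, 19: 13→(13−1)÷1=12=l, 2→(2−1)÷1=1=a, 5→(5−1)÷1=4=d, 5→(5−1)÷1=4=d, 6→(6−1)÷1=5=e, 19→(19−1)÷1=18=r.

ladder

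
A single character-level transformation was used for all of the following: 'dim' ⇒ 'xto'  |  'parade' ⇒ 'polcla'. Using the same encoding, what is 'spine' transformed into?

pytad

The output letters match the input read backwards, each shifted +11: dim reversed is mid. Read the word backwards and shift each letter +11.
Applying it to spine: reverse → enips; then shift: e+11=p, n+11=y, i+11=t, p+11=a, s+11=d.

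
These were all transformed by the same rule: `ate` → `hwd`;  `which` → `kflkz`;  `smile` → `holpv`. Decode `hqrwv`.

The output letters match the input read backwards, each shifted +3: ate reversed is eta. Two steps: reverse the string, then apply a Caesar shift of +3.
Decoding hqrwv: shift back: h−3=e, q−3=n, r−3=o, w−3=t, v−3=s → enots; then reverse → stone.

stone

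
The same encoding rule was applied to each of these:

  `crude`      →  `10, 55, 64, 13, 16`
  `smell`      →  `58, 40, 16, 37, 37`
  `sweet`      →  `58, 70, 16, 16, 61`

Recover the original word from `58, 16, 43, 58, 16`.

sense

c(#3)→10 and r(#18)→55: differences scale by 3, so n = 3·pos + 1. The formula is n = 3×(alphabet index, a=1) + 1.
Reversing it on 58, 16, 43, 58, 16: 58→(58−1)÷3=19=s, 16→(16−1)÷3=5=e, 43→(43−1)÷3=14=n, 58→(58−1)÷3=19=s, 16→(16−1)÷3=5=e.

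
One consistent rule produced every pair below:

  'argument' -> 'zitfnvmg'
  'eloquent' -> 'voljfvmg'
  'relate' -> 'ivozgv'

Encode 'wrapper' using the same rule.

dizkkvi

Each pair mirrors across the alphabet (a↔z, r↔i, g↔t): positions sum to 25. Letters are reflected about the middle of the alphabet (position → 25−position): Atbash.
Applying it to wrapper: w↔d, r↔i, a↔z, p↔k, p↔k, e↔v, r↔i.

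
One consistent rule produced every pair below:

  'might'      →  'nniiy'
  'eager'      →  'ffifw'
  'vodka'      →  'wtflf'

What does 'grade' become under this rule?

hwcej

A repeating key of period 3 is used — shifts +1, +5, +2 over and over.
Applying it to grade: g+1=h, r+5=w, a+2=c, d+1=e, e+5=j.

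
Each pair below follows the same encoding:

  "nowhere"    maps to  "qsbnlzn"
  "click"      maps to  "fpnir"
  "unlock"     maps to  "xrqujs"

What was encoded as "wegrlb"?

tablet

The shift increases by 1 at each position, starting from +3: 3, 4, 5, ….
Reversing it on wegrlb: w−3=t, e−4=a, g−5=b, r−6=l, l−7=e, b−8=t.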